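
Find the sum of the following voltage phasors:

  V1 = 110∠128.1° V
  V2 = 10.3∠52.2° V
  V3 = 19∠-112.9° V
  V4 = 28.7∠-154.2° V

Step 1 — Convert each phasor to rectangular form:
  V1 = 110·(cos(128.1°) + j·sin(128.1°)) = -67.87 + j86.56 V
  V2 = 10.3·(cos(52.2°) + j·sin(52.2°)) = 6.313 + j8.139 V
  V3 = 19·(cos(-112.9°) + j·sin(-112.9°)) = -7.393 - j17.5 V
  V4 = 28.7·(cos(-154.2°) + j·sin(-154.2°)) = -25.84 - j12.49 V
Step 2 — Sum components: V_total = -94.79 + j64.71 V.
Step 3 — Convert to polar: |V_total| = 114.8 V, ∠V_total = 145.7°.

V_total = 114.8∠145.7° V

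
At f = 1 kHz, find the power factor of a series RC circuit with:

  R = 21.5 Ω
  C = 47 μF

Step 1 — Angular frequency: ω = 2π·f = 2π·1000 = 6283 rad/s.
Step 2 — Component impedances:
  R: Z = R = 21.5 Ω
  C: Z = 1/(jωC) = -j/(ω·C) = 0 - j3.386 Ω
Step 3 — Series combination: Z_total = R + C = 21.5 - j3.386 Ω = 21.77∠-9.0° Ω.
Step 4 — Power factor: PF = cos(φ) = Re(Z)/|Z| = 21.5/21.765 = 0.9878.
Step 5 — Type: Im(Z) = -3.386 ⇒ leading (phase φ = -9.0°).

PF = 0.9878 (leading, φ = -9.0°)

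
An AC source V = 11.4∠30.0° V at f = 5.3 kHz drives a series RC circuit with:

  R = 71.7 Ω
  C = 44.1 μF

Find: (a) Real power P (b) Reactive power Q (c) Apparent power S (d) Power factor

Step 1 — Angular frequency: ω = 2π·f = 2π·5300 = 3.33e+04 rad/s.
Step 2 — Component impedances:
  R: Z = R = 71.7 Ω
  C: Z = 1/(jωC) = -j/(ω·C) = 0 - j0.6809 Ω
Step 3 — Series combination: Z_total = R + C = 71.7 - j0.6809 Ω = 71.7∠-0.5° Ω.
Step 4 — Source phasor: V = 11.4∠30.0° V = 9.873 + j5.7 V.
Step 5 — Current: I = V / Z = 0.1369 + j0.0808 A = 0.159∠30.5° A.
Step 6 — Complex power: S = V·I* = 1.812 - j0.01721 VA.
Step 7 — Real power: P = Re(S) = 1.812 W.
Step 8 — Reactive power: Q = Im(S) = -0.01721 VAR.
Step 9 — Apparent power: |S| = 1.812 VA.
Step 10 — Power factor: PF = P/|S| = 1 (leading).

(a) P = 1.812 W  (b) Q = -0.01721 VAR  (c) S = 1.812 VA  (d) PF = 1 (leading)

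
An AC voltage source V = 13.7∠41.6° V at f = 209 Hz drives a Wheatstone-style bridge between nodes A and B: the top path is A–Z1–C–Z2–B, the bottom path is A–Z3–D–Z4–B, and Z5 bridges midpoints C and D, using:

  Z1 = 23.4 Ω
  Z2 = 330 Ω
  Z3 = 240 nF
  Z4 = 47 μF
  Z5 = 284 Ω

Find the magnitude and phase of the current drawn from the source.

Step 1 — Angular frequency: ω = 2π·f = 2π·209 = 1313 rad/s.
Step 2 — Component impedances:
  Z1: Z = R = 23.4 Ω
  Z2: Z = R = 330 Ω
  Z3: Z = 1/(jωC) = -j/(ω·C) = 0 - j3173 Ω
  Z4: Z = 1/(jωC) = -j/(ω·C) = 0 - j16.2 Ω
  Z5: Z = R = 284 Ω
Step 3 — Bridge requires nodal analysis (the Z5 bridge couples midpoints C and D, so the two paths cannot be reduced to a simple series/parallel combination). Setting node B to ground and injecting 1 A at node A, the 3-node admittance system at A, C, D solves to V_A = Z_AB = 176.1 - j14.41 Ω = 176.7∠-4.7° Ω.
Step 4 — Source phasor: V = 13.7∠41.6° V = 10.24 + j9.096 V.
Step 5 — Ohm's law: I = V / Z_total = (10.24 + j9.096) / (176.1 - j14.41) = 0.0536 + j0.05605 A.
Step 6 — Convert to polar: |I| = 0.07755 A, ∠I = 46.3°.

I = 0.07755∠46.3° A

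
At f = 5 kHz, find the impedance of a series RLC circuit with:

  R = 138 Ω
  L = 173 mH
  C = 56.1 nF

Step 1 — Angular frequency: ω = 2π·f = 2π·5000 = 3.142e+04 rad/s.
Step 2 — Component impedances:
  R: Z = R = 138 Ω
  L: Z = jωL = j·3.142e+04·0.173 = 0 + j5435 Ω
  C: Z = 1/(jωC) = -j/(ω·C) = 0 - j567.4 Ω
Step 3 — Series combination: Z_total = R + L + C = 138 + j4868 Ω = 4870∠88.4° Ω.

Z = 138 + j4868 Ω = 4870∠88.4° Ω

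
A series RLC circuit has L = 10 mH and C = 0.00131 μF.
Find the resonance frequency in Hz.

Step 1 — Resonance condition Im(Z)=0 gives ω₀ = 1/√(LC).
Step 2 — ω₀ = 1/√(0.01·1.31e-09) = 2.763e+05 rad/s.
Step 3 — f₀ = ω₀/(2π) = 4.397e+04 Hz.

f₀ = 4.397e+04 Hz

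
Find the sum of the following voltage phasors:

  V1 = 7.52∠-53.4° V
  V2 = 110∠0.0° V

Step 1 — Convert each phasor to rectangular form:
  V1 = 7.52·(cos(-53.4°) + j·sin(-53.4°)) = 4.484 - j6.037 V
  V2 = 110·(cos(0.0°) + j·sin(0.0°)) = 110 V
Step 2 — Sum components: V_total = 114.5 - j6.037 V.
Step 3 — Convert to polar: |V_total| = 114.6 V, ∠V_total = -3.0°.

V_total = 114.6∠-3.0° V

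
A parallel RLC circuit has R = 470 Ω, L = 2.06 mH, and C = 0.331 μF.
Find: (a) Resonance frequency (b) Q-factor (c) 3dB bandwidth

Step 1 — Resonance: ω₀ = 1/√(LC) = 1/√(0.00206·3.31e-07) = 3.83e+04 rad/s.
Step 2 — f₀ = ω₀/(2π) = 6095 Hz.
Step 3 — Parallel Q: Q = R/(ω₀L) = 470/(3.83e+04·0.00206) = 5.958.
Step 4 — Bandwidth: Δω = ω₀/Q = 6428 rad/s; BW = Δω/(2π) = 1023 Hz.

(a) f₀ = 6095 Hz  (b) Q = 5.958  (c) BW = 1023 Hz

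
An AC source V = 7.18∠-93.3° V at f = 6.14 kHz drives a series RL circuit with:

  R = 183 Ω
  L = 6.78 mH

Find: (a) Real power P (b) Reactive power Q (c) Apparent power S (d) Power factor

Step 1 — Angular frequency: ω = 2π·f = 2π·6140 = 3.858e+04 rad/s.
Step 2 — Component impedances:
  R: Z = R = 183 Ω
  L: Z = jωL = j·3.858e+04·0.00678 = 0 + j261.6 Ω
Step 3 — Series combination: Z_total = R + L = 183 + j261.6 Ω = 319.2∠55.0° Ω.
Step 4 — Source phasor: V = 7.18∠-93.3° V = -0.4133 - j7.168 V.
Step 5 — Current: I = V / Z = -0.01914 - j0.01181 A = 0.02249∠-148.3° A.
Step 6 — Complex power: S = V·I* = 0.09258 + j0.1323 VA.
Step 7 — Real power: P = Re(S) = 0.09258 W.
Step 8 — Reactive power: Q = Im(S) = 0.1323 VAR.
Step 9 — Apparent power: |S| = 0.1615 VA.
Step 10 — Power factor: PF = P/|S| = 0.5733 (lagging).

(a) P = 0.09258 W  (b) Q = 0.1323 VAR  (c) S = 0.1615 VA  (d) PF = 0.5733 (lagging)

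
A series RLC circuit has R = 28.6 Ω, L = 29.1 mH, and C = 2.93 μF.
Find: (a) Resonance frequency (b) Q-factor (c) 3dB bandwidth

Step 1 — Resonance condition Im(Z)=0 gives ω₀ = 1/√(LC).
Step 2 — ω₀ = 1/√(0.0291·2.93e-06) = 3425 rad/s.
Step 3 — f₀ = ω₀/(2π) = 545.1 Hz.
Step 4 — Series Q: Q = ω₀L/R = 3425·0.0291/28.6 = 3.485.
Step 5 — 3dB bandwidth: Δω = ω₀/Q = 982.8 rad/s; BW = Δω/(2π) = 156.4 Hz.

(a) f₀ = 545.1 Hz  (b) Q = 3.485  (c) BW = 156.4 Hz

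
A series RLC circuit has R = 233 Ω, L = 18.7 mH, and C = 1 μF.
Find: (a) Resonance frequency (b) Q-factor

Step 1 — Resonance condition Im(Z)=0 gives ω₀ = 1/√(LC).
Step 2 — ω₀ = 1/√(0.0187·1e-06) = 7313 rad/s.
Step 3 — f₀ = ω₀/(2π) = 1164 Hz.
Step 4 — Series Q: Q = ω₀L/R = 7313·0.0187/233 = 0.5869.

(a) f₀ = 1164 Hz  (b) Q = 0.5869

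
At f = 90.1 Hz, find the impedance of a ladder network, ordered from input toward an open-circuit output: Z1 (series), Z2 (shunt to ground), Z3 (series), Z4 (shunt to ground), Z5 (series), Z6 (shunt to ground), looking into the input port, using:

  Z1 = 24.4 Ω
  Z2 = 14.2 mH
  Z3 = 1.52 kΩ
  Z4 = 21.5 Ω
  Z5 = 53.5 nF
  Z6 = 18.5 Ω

Step 1 — Angular frequency: ω = 2π·f = 2π·90.1 = 566.1 rad/s.
Step 2 — Component impedances:
  Z1: Z = R = 24.4 Ω
  Z2: Z = jωL = j·566.1·0.0142 = 0 + j8.039 Ω
  Z3: Z = R = 1520 Ω
  Z4: Z = R = 21.5 Ω
  Z5: Z = 1/(jωC) = -j/(ω·C) = 0 - j3.302e+04 Ω
  Z6: Z = R = 18.5 Ω
Step 3 — Ladder network (open output): work backward from the far end, alternating series and parallel combinations. Z_in = 24.44 + j8.039 Ω = 25.73∠18.2° Ω.

Z = 24.44 + j8.039 Ω = 25.73∠18.2° Ω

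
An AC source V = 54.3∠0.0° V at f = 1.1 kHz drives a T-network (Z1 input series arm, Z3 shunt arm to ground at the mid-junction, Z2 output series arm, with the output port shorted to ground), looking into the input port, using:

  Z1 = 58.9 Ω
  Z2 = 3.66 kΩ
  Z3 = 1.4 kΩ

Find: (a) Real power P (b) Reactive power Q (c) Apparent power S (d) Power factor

Step 1 — Angular frequency: ω = 2π·f = 2π·1100 = 6912 rad/s.
Step 2 — Component impedances:
  Z1: Z = R = 58.9 Ω
  Z2: Z = R = 3660 Ω
  Z3: Z = R = 1400 Ω
Step 3 — With the output port shorted to ground, the output series arm Z2 runs from the junction to ground; the shunt arm Z3 also runs from the junction to ground. They appear in parallel: Z3 || Z2 = 1013 Ω.
Step 4 — Series with input arm Z1: Z_in = Z1 + (Z3 || Z2) = 1072 Ω = 1072∠0.0° Ω.
Step 5 — Source phasor: V = 54.3∠0.0° V = 54.3 V.
Step 6 — Current: I = V / Z = 0.05067 A = 0.05067∠0.0° A.
Step 7 — Complex power: S = V·I* = 2.752 VA.
Step 8 — Real power: P = Re(S) = 2.752 W.
Step 9 — Reactive power: Q = Im(S) = 0 VAR.
Step 10 — Apparent power: |S| = 2.752 VA.
Step 11 — Power factor: PF = P/|S| = 1 (unity).

(a) P = 2.752 W  (b) Q = 0 VAR  (c) S = 2.752 VA  (d) PF = 1 (unity)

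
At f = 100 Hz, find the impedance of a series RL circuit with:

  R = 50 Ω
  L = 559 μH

Step 1 — Angular frequency: ω = 2π·f = 2π·100 = 628.3 rad/s.
Step 2 — Component impedances:
  R: Z = R = 50 Ω
  L: Z = jωL = j·628.3·0.000559 = 0 + j0.3512 Ω
Step 3 — Series combination: Z_total = R + L = 50 + j0.3512 Ω = 50∠0.4° Ω.

Z = 50 + j0.3512 Ω = 50∠0.4° Ω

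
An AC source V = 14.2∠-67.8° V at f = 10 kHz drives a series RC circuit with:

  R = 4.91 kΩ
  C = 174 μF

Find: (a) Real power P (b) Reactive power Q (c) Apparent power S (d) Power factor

Step 1 — Angular frequency: ω = 2π·f = 2π·1e+04 = 6.283e+04 rad/s.
Step 2 — Component impedances:
  R: Z = R = 4910 Ω
  C: Z = 1/(jωC) = -j/(ω·C) = 0 - j0.09147 Ω
Step 3 — Series combination: Z_total = R + C = 4910 - j0.09147 Ω = 4910∠-0.0° Ω.
Step 4 — Source phasor: V = 14.2∠-67.8° V = 5.365 - j13.15 V.
Step 5 — Current: I = V / Z = 0.001093 - j0.002678 A = 0.002892∠-67.8° A.
Step 6 — Complex power: S = V·I* = 0.04107 - j7.65e-07 VA.
Step 7 — Real power: P = Re(S) = 0.04107 W.
Step 8 — Reactive power: Q = Im(S) = -7.65e-07 VAR.
Step 9 — Apparent power: |S| = 0.04107 VA.
Step 10 — Power factor: PF = P/|S| = 1 (leading).

(a) P = 0.04107 W  (b) Q = -7.65e-07 VAR  (c) S = 0.04107 VA  (d) PF = 1 (leading)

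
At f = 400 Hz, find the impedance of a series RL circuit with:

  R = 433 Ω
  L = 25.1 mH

Step 1 — Angular frequency: ω = 2π·f = 2π·400 = 2513 rad/s.
Step 2 — Component impedances:
  R: Z = R = 433 Ω
  L: Z = jωL = j·2513·0.0251 = 0 + j63.08 Ω
Step 3 — Series combination: Z_total = R + L = 433 + j63.08 Ω = 437.6∠8.3° Ω.

Z = 433 + j63.08 Ω = 437.6∠8.3° Ω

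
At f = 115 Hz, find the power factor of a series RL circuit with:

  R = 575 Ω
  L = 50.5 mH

Step 1 — Angular frequency: ω = 2π·f = 2π·115 = 722.6 rad/s.
Step 2 — Component impedances:
  R: Z = R = 575 Ω
  L: Z = jωL = j·722.6·0.0505 = 0 + j36.49 Ω
Step 3 — Series combination: Z_total = R + L = 575 + j36.49 Ω = 576.2∠3.6° Ω.
Step 4 — Power factor: PF = cos(φ) = Re(Z)/|Z| = 575/576.16 = 0.998.
Step 5 — Type: Im(Z) = 36.49 ⇒ lagging (phase φ = 3.6°).

PF = 0.998 (lagging, φ = 3.6°)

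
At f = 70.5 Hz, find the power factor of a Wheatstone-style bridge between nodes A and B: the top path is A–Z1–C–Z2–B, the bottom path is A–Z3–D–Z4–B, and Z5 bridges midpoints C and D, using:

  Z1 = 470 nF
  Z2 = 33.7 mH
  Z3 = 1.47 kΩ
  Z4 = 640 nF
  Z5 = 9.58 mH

Step 1 — Angular frequency: ω = 2π·f = 2π·70.5 = 443 rad/s.
Step 2 — Component impedances:
  Z1: Z = 1/(jωC) = -j/(ω·C) = 0 - j4803 Ω
  Z2: Z = jωL = j·443·0.0337 = 0 + j14.93 Ω
  Z3: Z = R = 1470 Ω
  Z4: Z = 1/(jωC) = -j/(ω·C) = 0 - j3527 Ω
  Z5: Z = jωL = j·443·0.00958 = 0 + j4.244 Ω
Step 3 — Bridge requires nodal analysis (the Z5 bridge couples midpoints C and D, so the two paths cannot be reduced to a simple series/parallel combination). Setting node B to ground and injecting 1 A at node A, the 3-node admittance system at A, C, D solves to V_A = Z_AB = 1346 - j393.1 Ω = 1403∠-16.3° Ω.
Step 4 — Power factor: PF = cos(φ) = Re(Z)/|Z| = 1346.3/1402.5 = 0.9599.
Step 5 — Type: Im(Z) = -393.1 ⇒ leading (phase φ = -16.3°).

PF = 0.9599 (leading, φ = -16.3°)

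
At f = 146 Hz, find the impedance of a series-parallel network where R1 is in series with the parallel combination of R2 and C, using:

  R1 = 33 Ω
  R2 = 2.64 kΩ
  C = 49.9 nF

Step 1 — Angular frequency: ω = 2π·f = 2π·146 = 917.3 rad/s.
Step 2 — Component impedances:
  R1: Z = R = 33 Ω
  R2: Z = R = 2640 Ω
  C: Z = 1/(jωC) = -j/(ω·C) = 0 - j2.185e+04 Ω
Step 3 — Parallel branch: R2 || C = 1/(1/R2 + 1/C) = 2602 - j314.4 Ω.
Step 4 — Series with R1: Z_total = R1 + (R2 || C) = 2635 - j314.4 Ω = 2654∠-6.8° Ω.

Z = 2635 - j314.4 Ω = 2654∠-6.8° Ω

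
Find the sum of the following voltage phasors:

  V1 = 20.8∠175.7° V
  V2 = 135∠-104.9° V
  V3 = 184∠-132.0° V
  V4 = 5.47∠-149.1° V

Step 1 — Convert each phasor to rectangular form:
  V1 = 20.8·(cos(175.7°) + j·sin(175.7°)) = -20.74 + j1.56 V
  V2 = 135·(cos(-104.9°) + j·sin(-104.9°)) = -34.71 - j130.5 V
  V3 = 184·(cos(-132.0°) + j·sin(-132.0°)) = -123.1 - j136.7 V
  V4 = 5.47·(cos(-149.1°) + j·sin(-149.1°)) = -4.694 - j2.809 V
Step 2 — Sum components: V_total = -183.3 - j268.4 V.
Step 3 — Convert to polar: |V_total| = 325 V, ∠V_total = -124.3°.

V_total = 325∠-124.3° V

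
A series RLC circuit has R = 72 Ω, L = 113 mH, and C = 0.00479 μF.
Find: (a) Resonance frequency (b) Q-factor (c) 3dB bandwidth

Step 1 — Resonance: ω₀ = 1/√(LC) = 1/√(0.113·4.79e-09) = 4.298e+04 rad/s.
Step 2 — f₀ = ω₀/(2π) = 6841 Hz.
Step 3 — Series Q: Q = ω₀L/R = 4.298e+04·0.113/72 = 67.46.
Step 4 — Bandwidth: Δω = ω₀/Q = 637.2 rad/s; BW = Δω/(2π) = 101.4 Hz.

(a) f₀ = 6841 Hz  (b) Q = 67.46  (c) BW = 101.4 Hz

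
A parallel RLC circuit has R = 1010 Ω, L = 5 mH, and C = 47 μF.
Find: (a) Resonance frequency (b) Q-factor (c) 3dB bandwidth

Step 1 — Resonance: ω₀ = 1/√(LC) = 1/√(0.005·4.7e-05) = 2063 rad/s.
Step 2 — f₀ = ω₀/(2π) = 328.3 Hz.
Step 3 — Parallel Q: Q = R/(ω₀L) = 1010/(2063·0.005) = 97.92.
Step 4 — Bandwidth: Δω = ω₀/Q = 21.07 rad/s; BW = Δω/(2π) = 3.353 Hz.

(a) f₀ = 328.3 Hz  (b) Q = 97.92  (c) BW = 3.353 Hz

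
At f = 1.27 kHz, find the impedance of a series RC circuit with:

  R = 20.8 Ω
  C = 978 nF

Step 1 — Angular frequency: ω = 2π·f = 2π·1270 = 7980 rad/s.
Step 2 — Component impedances:
  R: Z = R = 20.8 Ω
  C: Z = 1/(jωC) = -j/(ω·C) = 0 - j128.1 Ω
Step 3 — Series combination: Z_total = R + C = 20.8 - j128.1 Ω = 129.8∠-80.8° Ω.

Z = 20.8 - j128.1 Ω = 129.8∠-80.8° Ω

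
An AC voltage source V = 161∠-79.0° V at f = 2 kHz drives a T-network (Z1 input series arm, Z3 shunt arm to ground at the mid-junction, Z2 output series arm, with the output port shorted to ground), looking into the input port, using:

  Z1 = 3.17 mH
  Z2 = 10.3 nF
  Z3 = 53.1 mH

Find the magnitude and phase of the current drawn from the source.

Step 1 — Angular frequency: ω = 2π·f = 2π·2000 = 1.257e+04 rad/s.
Step 2 — Component impedances:
  Z1: Z = jωL = j·1.257e+04·0.00317 = 0 + j39.84 Ω
  Z2: Z = 1/(jωC) = -j/(ω·C) = 0 - j7726 Ω
  Z3: Z = jωL = j·1.257e+04·0.0531 = 0 + j667.3 Ω
Step 3 — With the output port shorted to ground, the output series arm Z2 runs from the junction to ground; the shunt arm Z3 also runs from the junction to ground. They appear in parallel: Z3 || Z2 = 0 + j730.4 Ω.
Step 4 — Series with input arm Z1: Z_in = Z1 + (Z3 || Z2) = 0 + j770.2 Ω = 770.2∠90.0° Ω.
Step 5 — Source phasor: V = 161∠-79.0° V = 30.72 - j158 V.
Step 6 — Ohm's law: I = V / Z_total = (30.72 - j158) / (0 + j770.2) = -0.2052 - j0.03989 A.
Step 7 — Convert to polar: |I| = 0.209 A, ∠I = -169.0°.

I = 0.209∠-169.0° A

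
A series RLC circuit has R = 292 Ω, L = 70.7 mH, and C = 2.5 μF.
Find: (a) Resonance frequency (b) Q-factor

Step 1 — Resonance condition Im(Z)=0 gives ω₀ = 1/√(LC).
Step 2 — ω₀ = 1/√(0.0707·2.5e-06) = 2379 rad/s.
Step 3 — f₀ = ω₀/(2π) = 378.6 Hz.
Step 4 — Series Q: Q = ω₀L/R = 2379·0.0707/292 = 0.5759.

(a) f₀ = 378.6 Hz  (b) Q = 0.5759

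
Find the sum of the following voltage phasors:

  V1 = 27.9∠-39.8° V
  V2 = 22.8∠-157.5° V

Step 1 — Convert each phasor to rectangular form:
  V1 = 27.9·(cos(-39.8°) + j·sin(-39.8°)) = 21.44 - j17.86 V
  V2 = 22.8·(cos(-157.5°) + j·sin(-157.5°)) = -21.06 - j8.725 V
Step 2 — Sum components: V_total = 0.3707 - j26.58 V.
Step 3 — Convert to polar: |V_total| = 26.59 V, ∠V_total = -89.2°.

V_total = 26.59∠-89.2° V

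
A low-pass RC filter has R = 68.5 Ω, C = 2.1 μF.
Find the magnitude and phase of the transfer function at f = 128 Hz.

Step 1 — Angular frequency: ω = 2π·128 = 804.2 rad/s.
Step 2 — Transfer function: H(jω) = 1/(1 + jωRC).
Step 3 — Denominator: 1 + jωRC = 1 + j·804.2·68.5·2.1e-06 = 1 + j0.1157.
Step 4 — H = 0.9868 - j0.1142.
Step 5 — Magnitude: |H| = 0.9934 (-0.1 dB); phase: φ = -6.6°.

|H| = 0.9934 (-0.1 dB), φ = -6.6°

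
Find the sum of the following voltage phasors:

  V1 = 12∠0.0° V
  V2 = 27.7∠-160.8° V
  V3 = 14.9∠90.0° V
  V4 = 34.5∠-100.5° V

Step 1 — Convert each phasor to rectangular form:
  V1 = 12·(cos(0.0°) + j·sin(0.0°)) = 12 V
  V2 = 27.7·(cos(-160.8°) + j·sin(-160.8°)) = -26.16 - j9.11 V
  V3 = 14.9·(cos(90.0°) + j·sin(90.0°)) = 0 + j14.9 V
  V4 = 34.5·(cos(-100.5°) + j·sin(-100.5°)) = -6.287 - j33.92 V
Step 2 — Sum components: V_total = -20.45 - j28.13 V.
Step 3 — Convert to polar: |V_total| = 34.78 V, ∠V_total = -126.0°.

V_total = 34.78∠-126.0° V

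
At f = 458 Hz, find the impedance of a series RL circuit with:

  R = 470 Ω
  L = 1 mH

Step 1 — Angular frequency: ω = 2π·f = 2π·458 = 2878 rad/s.
Step 2 — Component impedances:
  R: Z = R = 470 Ω
  L: Z = jωL = j·2878·0.001 = 0 + j2.878 Ω
Step 3 — Series combination: Z_total = R + L = 470 + j2.878 Ω = 470∠0.4° Ω.

Z = 470 + j2.878 Ω = 470∠0.4° Ω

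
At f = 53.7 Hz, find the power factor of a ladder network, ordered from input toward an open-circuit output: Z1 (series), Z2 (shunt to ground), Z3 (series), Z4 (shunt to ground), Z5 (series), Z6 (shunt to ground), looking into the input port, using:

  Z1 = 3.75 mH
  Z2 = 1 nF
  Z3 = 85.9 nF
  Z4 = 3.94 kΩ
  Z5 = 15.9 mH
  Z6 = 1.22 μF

Step 1 — Angular frequency: ω = 2π·f = 2π·53.7 = 337.4 rad/s.
Step 2 — Component impedances:
  Z1: Z = jωL = j·337.4·0.00375 = 0 + j1.265 Ω
  Z2: Z = 1/(jωC) = -j/(ω·C) = 0 - j2.964e+06 Ω
  Z3: Z = 1/(jωC) = -j/(ω·C) = 0 - j3.45e+04 Ω
  Z4: Z = R = 3940 Ω
  Z5: Z = jωL = j·337.4·0.0159 = 0 + j5.365 Ω
  Z6: Z = 1/(jωC) = -j/(ω·C) = 0 - j2429 Ω
Step 3 — Ladder network (open output): work backward from the far end, alternating series and parallel combinations. Z_in = 1056 - j3.582e+04 Ω = 3.584e+04∠-88.3° Ω.
Step 4 — Power factor: PF = cos(φ) = Re(Z)/|Z| = 1056/3.584e+04 = 0.02946.
Step 5 — Type: Im(Z) = -3.582e+04 ⇒ leading (phase φ = -88.3°).

PF = 0.02946 (leading, φ = -88.3°)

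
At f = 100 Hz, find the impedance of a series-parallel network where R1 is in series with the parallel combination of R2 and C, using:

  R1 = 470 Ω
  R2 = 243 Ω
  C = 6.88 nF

Step 1 — Angular frequency: ω = 2π·f = 2π·100 = 628.3 rad/s.
Step 2 — Component impedances:
  R1: Z = R = 470 Ω
  R2: Z = R = 243 Ω
  C: Z = 1/(jωC) = -j/(ω·C) = 0 - j2.313e+05 Ω
Step 3 — Parallel branch: R2 || C = 1/(1/R2 + 1/C) = 243 - j0.2553 Ω.
Step 4 — Series with R1: Z_total = R1 + (R2 || C) = 713 - j0.2553 Ω = 713∠-0.0° Ω.

Z = 713 - j0.2553 Ω = 713∠-0.0° Ω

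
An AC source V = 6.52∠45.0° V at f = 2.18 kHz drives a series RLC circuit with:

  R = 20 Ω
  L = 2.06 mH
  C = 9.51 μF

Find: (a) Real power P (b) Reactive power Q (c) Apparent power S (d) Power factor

Step 1 — Angular frequency: ω = 2π·f = 2π·2180 = 1.37e+04 rad/s.
Step 2 — Component impedances:
  R: Z = R = 20 Ω
  L: Z = jωL = j·1.37e+04·0.00206 = 0 + j28.22 Ω
  C: Z = 1/(jωC) = -j/(ω·C) = 0 - j7.677 Ω
Step 3 — Series combination: Z_total = R + L + C = 20 + j20.54 Ω = 28.67∠45.8° Ω.
Step 4 — Source phasor: V = 6.52∠45.0° V = 4.61 + j4.61 V.
Step 5 — Current: I = V / Z = 0.2274 - j0.003027 A = 0.2274∠-0.8° A.
Step 6 — Complex power: S = V·I* = 1.034 + j1.062 VA.
Step 7 — Real power: P = Re(S) = 1.034 W.
Step 8 — Reactive power: Q = Im(S) = 1.062 VAR.
Step 9 — Apparent power: |S| = 1.483 VA.
Step 10 — Power factor: PF = P/|S| = 0.6976 (lagging).

(a) P = 1.034 W  (b) Q = 1.062 VAR  (c) S = 1.483 VA  (d) PF = 0.6976 (lagging)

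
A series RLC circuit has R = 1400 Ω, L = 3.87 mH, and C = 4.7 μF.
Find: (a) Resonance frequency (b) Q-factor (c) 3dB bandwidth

Step 1 — Resonance: ω₀ = 1/√(LC) = 1/√(0.00387·4.7e-06) = 7415 rad/s.
Step 2 — f₀ = ω₀/(2π) = 1180 Hz.
Step 3 — Series Q: Q = ω₀L/R = 7415·0.00387/1400 = 0.0205.
Step 4 — Bandwidth: Δω = ω₀/Q = 3.618e+05 rad/s; BW = Δω/(2π) = 5.758e+04 Hz.

(a) f₀ = 1180 Hz  (b) Q = 0.0205  (c) BW = 5.758e+04 Hz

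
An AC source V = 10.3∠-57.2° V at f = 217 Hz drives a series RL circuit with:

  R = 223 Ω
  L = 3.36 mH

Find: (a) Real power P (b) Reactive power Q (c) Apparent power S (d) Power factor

Step 1 — Angular frequency: ω = 2π·f = 2π·217 = 1363 rad/s.
Step 2 — Component impedances:
  R: Z = R = 223 Ω
  L: Z = jωL = j·1363·0.00336 = 0 + j4.581 Ω
Step 3 — Series combination: Z_total = R + L = 223 + j4.581 Ω = 223∠1.2° Ω.
Step 4 — Source phasor: V = 10.3∠-57.2° V = 5.58 - j8.658 V.
Step 5 — Current: I = V / Z = 0.02421 - j0.03932 A = 0.04618∠-58.4° A.
Step 6 — Complex power: S = V·I* = 0.4755 + j0.009769 VA.
Step 7 — Real power: P = Re(S) = 0.4755 W.
Step 8 — Reactive power: Q = Im(S) = 0.009769 VAR.
Step 9 — Apparent power: |S| = 0.4756 VA.
Step 10 — Power factor: PF = P/|S| = 0.9998 (lagging).

(a) P = 0.4755 W  (b) Q = 0.009769 VAR  (c) S = 0.4756 VA  (d) PF = 0.9998 (lagging)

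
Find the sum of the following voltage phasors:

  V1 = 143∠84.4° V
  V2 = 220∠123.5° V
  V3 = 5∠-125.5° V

Step 1 — Convert each phasor to rectangular form:
  V1 = 143·(cos(84.4°) + j·sin(84.4°)) = 13.95 + j142.3 V
  V2 = 220·(cos(123.5°) + j·sin(123.5°)) = -121.4 + j183.5 V
  V3 = 5·(cos(-125.5°) + j·sin(-125.5°)) = -2.904 - j4.071 V
Step 2 — Sum components: V_total = -110.4 + j321.7 V.
Step 3 — Convert to polar: |V_total| = 340.1 V, ∠V_total = 108.9°.

V_total = 340.1∠108.9° V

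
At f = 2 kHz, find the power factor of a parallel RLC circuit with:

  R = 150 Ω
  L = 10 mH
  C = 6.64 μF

Step 1 — Angular frequency: ω = 2π·f = 2π·2000 = 1.257e+04 rad/s.
Step 2 — Component impedances:
  R: Z = R = 150 Ω
  L: Z = jωL = j·1.257e+04·0.01 = 0 + j125.7 Ω
  C: Z = 1/(jωC) = -j/(ω·C) = 0 - j11.98 Ω
Step 3 — Parallel combination: 1/Z_total = 1/R + 1/L + 1/C; Z_total = 1.161 - j13.15 Ω = 13.2∠-85.0° Ω.
Step 4 — Power factor: PF = cos(φ) = Re(Z)/|Z| = 1.16101/13.1967 = 0.08798.
Step 5 — Type: Im(Z) = -13.15 ⇒ leading (phase φ = -85.0°).

PF = 0.08798 (leading, φ = -85.0°)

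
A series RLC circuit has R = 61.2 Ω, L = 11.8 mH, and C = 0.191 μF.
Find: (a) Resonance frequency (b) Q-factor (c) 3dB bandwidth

Step 1 — Resonance: ω₀ = 1/√(LC) = 1/√(0.0118·1.91e-07) = 2.106e+04 rad/s.
Step 2 — f₀ = ω₀/(2π) = 3352 Hz.
Step 3 — Series Q: Q = ω₀L/R = 2.106e+04·0.0118/61.2 = 4.061.
Step 4 — Bandwidth: Δω = ω₀/Q = 5186 rad/s; BW = Δω/(2π) = 825.4 Hz.

(a) f₀ = 3352 Hz  (b) Q = 4.061  (c) BW = 825.4 Hz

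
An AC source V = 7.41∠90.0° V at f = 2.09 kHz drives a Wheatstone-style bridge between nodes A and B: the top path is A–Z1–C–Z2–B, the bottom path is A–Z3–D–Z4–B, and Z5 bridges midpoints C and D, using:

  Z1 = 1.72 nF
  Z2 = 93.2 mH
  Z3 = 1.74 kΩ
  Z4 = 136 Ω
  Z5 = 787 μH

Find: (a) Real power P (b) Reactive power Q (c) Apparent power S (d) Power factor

Step 1 — Angular frequency: ω = 2π·f = 2π·2090 = 1.313e+04 rad/s.
Step 2 — Component impedances:
  Z1: Z = 1/(jωC) = -j/(ω·C) = 0 - j4.427e+04 Ω
  Z2: Z = jωL = j·1.313e+04·0.0932 = 0 + j1224 Ω
  Z3: Z = R = 1740 Ω
  Z4: Z = R = 136 Ω
  Z5: Z = jωL = j·1.313e+04·0.000787 = 0 + j10.33 Ω
Step 3 — Bridge requires nodal analysis (the Z5 bridge couples midpoints C and D, so the two paths cannot be reduced to a simple series/parallel combination). Setting node B to ground and injecting 1 A at node A, the 3-node admittance system at A, C, D solves to V_A = Z_AB = 1872 - j53.58 Ω = 1872∠-1.6° Ω.
Step 4 — Source phasor: V = 7.41∠90.0° V = 0 + j7.41 V.
Step 5 — Current: I = V / Z = -0.0001132 + j0.003956 A = 0.003957∠91.6° A.
Step 6 — Complex power: S = V·I* = 0.02931 - j0.0008391 VA.
Step 7 — Real power: P = Re(S) = 0.02931 W.
Step 8 — Reactive power: Q = Im(S) = -0.0008391 VAR.
Step 9 — Apparent power: |S| = 0.02932 VA.
Step 10 — Power factor: PF = P/|S| = 0.9996 (leading).

(a) P = 0.02931 W  (b) Q = -0.0008391 VAR  (c) S = 0.02932 VA  (d) PF = 0.9996 (leading)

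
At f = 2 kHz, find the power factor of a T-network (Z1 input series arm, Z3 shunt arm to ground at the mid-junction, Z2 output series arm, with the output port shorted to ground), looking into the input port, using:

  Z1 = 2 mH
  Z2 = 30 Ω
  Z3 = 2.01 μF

Step 1 — Angular frequency: ω = 2π·f = 2π·2000 = 1.257e+04 rad/s.
Step 2 — Component impedances:
  Z1: Z = jωL = j·1.257e+04·0.002 = 0 + j25.13 Ω
  Z2: Z = R = 30 Ω
  Z3: Z = 1/(jωC) = -j/(ω·C) = 0 - j39.59 Ω
Step 3 — With the output port shorted to ground, the output series arm Z2 runs from the junction to ground; the shunt arm Z3 also runs from the junction to ground. They appear in parallel: Z3 || Z2 = 19.06 - j14.44 Ω.
Step 4 — Series with input arm Z1: Z_in = Z1 + (Z3 || Z2) = 19.06 + j10.69 Ω = 21.85∠29.3° Ω.
Step 5 — Power factor: PF = cos(φ) = Re(Z)/|Z| = 19.057/21.852 = 0.8721.
Step 6 — Type: Im(Z) = 10.69 ⇒ lagging (phase φ = 29.3°).

PF = 0.8721 (lagging, φ = 29.3°)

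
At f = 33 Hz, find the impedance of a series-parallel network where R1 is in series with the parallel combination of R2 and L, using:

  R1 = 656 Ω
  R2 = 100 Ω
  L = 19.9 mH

Step 1 — Angular frequency: ω = 2π·f = 2π·33 = 207.3 rad/s.
Step 2 — Component impedances:
  R1: Z = R = 656 Ω
  R2: Z = R = 100 Ω
  L: Z = jωL = j·207.3·0.0199 = 0 + j4.126 Ω
Step 3 — Parallel branch: R2 || L = 1/(1/R2 + 1/L) = 0.17 + j4.119 Ω.
Step 4 — Series with R1: Z_total = R1 + (R2 || L) = 656.2 + j4.119 Ω = 656.2∠0.4° Ω.

Z = 656.2 + j4.119 Ω = 656.2∠0.4° Ω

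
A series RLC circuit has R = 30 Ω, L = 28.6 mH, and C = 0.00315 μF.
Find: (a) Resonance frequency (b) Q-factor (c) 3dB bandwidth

Step 1 — Resonance condition Im(Z)=0 gives ω₀ = 1/√(LC).
Step 2 — ω₀ = 1/√(0.0286·3.15e-09) = 1.054e+05 rad/s.
Step 3 — f₀ = ω₀/(2π) = 1.677e+04 Hz.
Step 4 — Series Q: Q = ω₀L/R = 1.054e+05·0.0286/30 = 100.4.
Step 5 — 3dB bandwidth: Δω = ω₀/Q = 1049 rad/s; BW = Δω/(2π) = 166.9 Hz.

(a) f₀ = 1.677e+04 Hz  (b) Q = 100.4  (c) BW = 166.9 Hz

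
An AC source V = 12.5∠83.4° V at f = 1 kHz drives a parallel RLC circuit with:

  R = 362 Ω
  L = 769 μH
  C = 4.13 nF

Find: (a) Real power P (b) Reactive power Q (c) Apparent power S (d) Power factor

Step 1 — Angular frequency: ω = 2π·f = 2π·1000 = 6283 rad/s.
Step 2 — Component impedances:
  R: Z = R = 362 Ω
  L: Z = jωL = j·6283·0.000769 = 0 + j4.832 Ω
  C: Z = 1/(jωC) = -j/(ω·C) = 0 - j3.854e+04 Ω
Step 3 — Parallel combination: 1/Z_total = 1/R + 1/L + 1/C; Z_total = 0.0645 + j4.832 Ω = 4.832∠89.2° Ω.
Step 4 — Source phasor: V = 12.5∠83.4° V = 1.437 + j12.42 V.
Step 5 — Current: I = V / Z = 2.574 - j0.263 A = 2.587∠-5.8° A.
Step 6 — Complex power: S = V·I* = 0.4316 + j32.33 VA.
Step 7 — Real power: P = Re(S) = 0.4316 W.
Step 8 — Reactive power: Q = Im(S) = 32.33 VAR.
Step 9 — Apparent power: |S| = 32.34 VA.
Step 10 — Power factor: PF = P/|S| = 0.01335 (lagging).

(a) P = 0.4316 W  (b) Q = 32.33 VAR  (c) S = 32.34 VA  (d) PF = 0.01335 (lagging)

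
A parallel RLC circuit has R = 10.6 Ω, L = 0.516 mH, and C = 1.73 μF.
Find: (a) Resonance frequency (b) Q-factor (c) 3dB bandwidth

Step 1 — Resonance: ω₀ = 1/√(LC) = 1/√(0.000516·1.73e-06) = 3.347e+04 rad/s.
Step 2 — f₀ = ω₀/(2π) = 5327 Hz.
Step 3 — Parallel Q: Q = R/(ω₀L) = 10.6/(3.347e+04·0.000516) = 0.6138.
Step 4 — Bandwidth: Δω = ω₀/Q = 5.453e+04 rad/s; BW = Δω/(2π) = 8679 Hz.

(a) f₀ = 5327 Hz  (b) Q = 0.6138  (c) BW = 8679 Hz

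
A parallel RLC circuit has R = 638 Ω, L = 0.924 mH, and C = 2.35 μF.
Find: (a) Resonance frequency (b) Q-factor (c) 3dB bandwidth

Step 1 — Resonance: ω₀ = 1/√(LC) = 1/√(0.000924·2.35e-06) = 2.146e+04 rad/s.
Step 2 — f₀ = ω₀/(2π) = 3415 Hz.
Step 3 — Parallel Q: Q = R/(ω₀L) = 638/(2.146e+04·0.000924) = 32.18.
Step 4 — Bandwidth: Δω = ω₀/Q = 667 rad/s; BW = Δω/(2π) = 106.2 Hz.

(a) f₀ = 3415 Hz  (b) Q = 32.18  (c) BW = 106.2 Hz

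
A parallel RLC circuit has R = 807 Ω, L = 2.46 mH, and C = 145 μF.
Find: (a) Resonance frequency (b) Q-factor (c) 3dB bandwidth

Step 1 — Resonance: ω₀ = 1/√(LC) = 1/√(0.00246·0.000145) = 1674 rad/s.
Step 2 — f₀ = ω₀/(2π) = 266.5 Hz.
Step 3 — Parallel Q: Q = R/(ω₀L) = 807/(1674·0.00246) = 195.9.
Step 4 — Bandwidth: Δω = ω₀/Q = 8.546 rad/s; BW = Δω/(2π) = 1.36 Hz.

(a) f₀ = 266.5 Hz  (b) Q = 195.9  (c) BW = 1.36 Hz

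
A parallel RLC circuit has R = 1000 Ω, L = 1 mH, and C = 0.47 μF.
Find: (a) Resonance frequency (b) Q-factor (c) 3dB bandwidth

Step 1 — Resonance: ω₀ = 1/√(LC) = 1/√(0.001·4.7e-07) = 4.613e+04 rad/s.
Step 2 — f₀ = ω₀/(2π) = 7341 Hz.
Step 3 — Parallel Q: Q = R/(ω₀L) = 1000/(4.613e+04·0.001) = 21.68.
Step 4 — Bandwidth: Δω = ω₀/Q = 2128 rad/s; BW = Δω/(2π) = 338.6 Hz.

(a) f₀ = 7341 Hz  (b) Q = 21.68  (c) BW = 338.6 Hz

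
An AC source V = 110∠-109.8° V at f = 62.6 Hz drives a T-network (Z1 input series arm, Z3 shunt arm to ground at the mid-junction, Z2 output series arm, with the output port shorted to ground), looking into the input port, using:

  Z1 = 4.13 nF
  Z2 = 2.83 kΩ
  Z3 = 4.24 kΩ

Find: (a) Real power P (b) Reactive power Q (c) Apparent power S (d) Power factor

Step 1 — Angular frequency: ω = 2π·f = 2π·62.6 = 393.3 rad/s.
Step 2 — Component impedances:
  Z1: Z = 1/(jωC) = -j/(ω·C) = 0 - j6.156e+05 Ω
  Z2: Z = R = 2830 Ω
  Z3: Z = R = 4240 Ω
Step 3 — With the output port shorted to ground, the output series arm Z2 runs from the junction to ground; the shunt arm Z3 also runs from the junction to ground. They appear in parallel: Z3 || Z2 = 1697 Ω.
Step 4 — Series with input arm Z1: Z_in = Z1 + (Z3 || Z2) = 1697 - j6.156e+05 Ω = 6.156e+05∠-89.8° Ω.
Step 5 — Source phasor: V = 110∠-109.8° V = -37.26 - j103.5 V.
Step 6 — Current: I = V / Z = 0.000168 - j6.099e-05 A = 0.0001787∠-20.0° A.
Step 7 — Complex power: S = V·I* = 5.419e-05 - j0.01966 VA.
Step 8 — Real power: P = Re(S) = 5.419e-05 W.
Step 9 — Reactive power: Q = Im(S) = -0.01966 VAR.
Step 10 — Apparent power: |S| = 0.01966 VA.
Step 11 — Power factor: PF = P/|S| = 0.002757 (leading).

(a) P = 5.419e-05 W  (b) Q = -0.01966 VAR  (c) S = 0.01966 VA  (d) PF = 0.002757 (leading)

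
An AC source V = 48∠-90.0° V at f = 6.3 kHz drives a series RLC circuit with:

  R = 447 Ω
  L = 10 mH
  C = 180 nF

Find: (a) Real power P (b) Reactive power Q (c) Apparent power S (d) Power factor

Step 1 — Angular frequency: ω = 2π·f = 2π·6300 = 3.958e+04 rad/s.
Step 2 — Component impedances:
  R: Z = R = 447 Ω
  L: Z = jωL = j·3.958e+04·0.01 = 0 + j395.8 Ω
  C: Z = 1/(jωC) = -j/(ω·C) = 0 - j140.3 Ω
Step 3 — Series combination: Z_total = R + L + C = 447 + j255.5 Ω = 514.9∠29.8° Ω.
Step 4 — Source phasor: V = 48∠-90.0° V = 0 - j48 V.
Step 5 — Current: I = V / Z = -0.04626 - j0.08094 A = 0.09323∠-119.8° A.
Step 6 — Complex power: S = V·I* = 3.885 + j2.221 VA.
Step 7 — Real power: P = Re(S) = 3.885 W.
Step 8 — Reactive power: Q = Im(S) = 2.221 VAR.
Step 9 — Apparent power: |S| = 4.475 VA.
Step 10 — Power factor: PF = P/|S| = 0.8682 (lagging).

(a) P = 3.885 W  (b) Q = 2.221 VAR  (c) S = 4.475 VA  (d) PF = 0.8682 (lagging)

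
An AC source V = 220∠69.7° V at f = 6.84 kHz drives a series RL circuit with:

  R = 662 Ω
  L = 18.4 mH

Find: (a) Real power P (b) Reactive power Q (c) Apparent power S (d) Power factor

Step 1 — Angular frequency: ω = 2π·f = 2π·6840 = 4.298e+04 rad/s.
Step 2 — Component impedances:
  R: Z = R = 662 Ω
  L: Z = jωL = j·4.298e+04·0.0184 = 0 + j790.8 Ω
Step 3 — Series combination: Z_total = R + L = 662 + j790.8 Ω = 1031∠50.1° Ω.
Step 4 — Source phasor: V = 220∠69.7° V = 76.33 + j206.3 V.
Step 5 — Current: I = V / Z = 0.2009 + j0.07168 A = 0.2133∠19.6° A.
Step 6 — Complex power: S = V·I* = 30.13 + j35.99 VA.
Step 7 — Real power: P = Re(S) = 30.13 W.
Step 8 — Reactive power: Q = Im(S) = 35.99 VAR.
Step 9 — Apparent power: |S| = 46.93 VA.
Step 10 — Power factor: PF = P/|S| = 0.6419 (lagging).

(a) P = 30.13 W  (b) Q = 35.99 VAR  (c) S = 46.93 VA  (d) PF = 0.6419 (lagging)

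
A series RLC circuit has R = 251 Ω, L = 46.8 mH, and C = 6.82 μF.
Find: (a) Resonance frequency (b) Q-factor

Step 1 — Resonance condition Im(Z)=0 gives ω₀ = 1/√(LC).
Step 2 — ω₀ = 1/√(0.0468·6.82e-06) = 1770 rad/s.
Step 3 — f₀ = ω₀/(2π) = 281.7 Hz.
Step 4 — Series Q: Q = ω₀L/R = 1770·0.0468/251 = 0.33.

(a) f₀ = 281.7 Hz  (b) Q = 0.33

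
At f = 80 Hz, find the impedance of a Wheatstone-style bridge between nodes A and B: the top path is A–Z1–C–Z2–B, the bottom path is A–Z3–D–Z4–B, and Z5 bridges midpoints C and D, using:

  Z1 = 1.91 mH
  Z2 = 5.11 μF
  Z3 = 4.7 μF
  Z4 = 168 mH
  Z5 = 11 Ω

Step 1 — Angular frequency: ω = 2π·f = 2π·80 = 502.7 rad/s.
Step 2 — Component impedances:
  Z1: Z = jωL = j·502.7·0.00191 = 0 + j0.9601 Ω
  Z2: Z = 1/(jωC) = -j/(ω·C) = 0 - j389.3 Ω
  Z3: Z = 1/(jωC) = -j/(ω·C) = 0 - j423.3 Ω
  Z4: Z = jωL = j·502.7·0.168 = 0 + j84.45 Ω
  Z5: Z = R = 11 Ω
Step 3 — Bridge requires nodal analysis (the Z5 bridge couples midpoints C and D, so the two paths cannot be reduced to a simple series/parallel combination). Setting node B to ground and injecting 1 A at node A, the 3-node admittance system at A, C, D solves to V_A = Z_AB = 17.93 + j107.7 Ω = 109.2∠80.5° Ω.

Z = 17.93 + j107.7 Ω = 109.2∠80.5° Ω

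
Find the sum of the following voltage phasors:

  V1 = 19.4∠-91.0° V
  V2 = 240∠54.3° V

Step 1 — Convert each phasor to rectangular form:
  V1 = 19.4·(cos(-91.0°) + j·sin(-91.0°)) = -0.3386 - j19.4 V
  V2 = 240·(cos(54.3°) + j·sin(54.3°)) = 140 + j194.9 V
Step 2 — Sum components: V_total = 139.7 + j175.5 V.
Step 3 — Convert to polar: |V_total| = 224.3 V, ∠V_total = 51.5°.

V_total = 224.3∠51.5° V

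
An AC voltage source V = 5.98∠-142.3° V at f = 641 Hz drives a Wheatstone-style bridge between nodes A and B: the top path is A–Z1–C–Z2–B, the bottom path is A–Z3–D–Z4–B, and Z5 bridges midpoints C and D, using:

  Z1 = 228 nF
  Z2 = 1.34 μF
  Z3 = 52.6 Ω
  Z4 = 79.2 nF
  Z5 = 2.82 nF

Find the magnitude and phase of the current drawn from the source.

Step 1 — Angular frequency: ω = 2π·f = 2π·641 = 4028 rad/s.
Step 2 — Component impedances:
  Z1: Z = 1/(jωC) = -j/(ω·C) = 0 - j1089 Ω
  Z2: Z = 1/(jωC) = -j/(ω·C) = 0 - j185.3 Ω
  Z3: Z = R = 52.6 Ω
  Z4: Z = 1/(jωC) = -j/(ω·C) = 0 - j3135 Ω
  Z5: Z = 1/(jωC) = -j/(ω·C) = 0 - j8.805e+04 Ω
Step 3 — Bridge requires nodal analysis (the Z5 bridge couples midpoints C and D, so the two paths cannot be reduced to a simple series/parallel combination). Setting node B to ground and injecting 1 A at node A, the 3-node admittance system at A, C, D solves to V_A = Z_AB = 4.594 - j899.3 Ω = 899.3∠-89.7° Ω.
Step 4 — Source phasor: V = 5.98∠-142.3° V = -4.732 - j3.657 V.
Step 5 — Ohm's law: I = V / Z_total = (-4.732 - j3.657) / (4.594 - j899.3) = 0.004039 - j0.005282 A.
Step 6 — Convert to polar: |I| = 0.006649 A, ∠I = -52.6°.

I = 0.006649∠-52.6° A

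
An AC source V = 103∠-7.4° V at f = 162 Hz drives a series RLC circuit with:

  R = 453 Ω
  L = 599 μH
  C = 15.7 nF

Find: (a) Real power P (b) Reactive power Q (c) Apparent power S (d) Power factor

Step 1 — Angular frequency: ω = 2π·f = 2π·162 = 1018 rad/s.
Step 2 — Component impedances:
  R: Z = R = 453 Ω
  L: Z = jωL = j·1018·0.000599 = 0 + j0.6097 Ω
  C: Z = 1/(jωC) = -j/(ω·C) = 0 - j6.258e+04 Ω
Step 3 — Series combination: Z_total = R + L + C = 453 - j6.258e+04 Ω = 6.258e+04∠-89.6° Ω.
Step 4 — Source phasor: V = 103∠-7.4° V = 102.1 - j13.27 V.
Step 5 — Current: I = V / Z = 0.0002238 + j0.001631 A = 0.001646∠82.2° A.
Step 6 — Complex power: S = V·I* = 0.001227 - j0.1695 VA.
Step 7 — Real power: P = Re(S) = 0.001227 W.
Step 8 — Reactive power: Q = Im(S) = -0.1695 VAR.
Step 9 — Apparent power: |S| = 0.1695 VA.
Step 10 — Power factor: PF = P/|S| = 0.007239 (leading).

(a) P = 0.001227 W  (b) Q = -0.1695 VAR  (c) S = 0.1695 VA  (d) PF = 0.007239 (leading)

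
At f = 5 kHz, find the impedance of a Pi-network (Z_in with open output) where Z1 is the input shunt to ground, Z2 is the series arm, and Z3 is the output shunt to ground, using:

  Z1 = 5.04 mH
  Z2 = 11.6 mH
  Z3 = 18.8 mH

Step 1 — Angular frequency: ω = 2π·f = 2π·5000 = 3.142e+04 rad/s.
Step 2 — Component impedances:
  Z1: Z = jωL = j·3.142e+04·0.00504 = 0 + j158.3 Ω
  Z2: Z = jωL = j·3.142e+04·0.0116 = 0 + j364.4 Ω
  Z3: Z = jωL = j·3.142e+04·0.0188 = 0 + j590.6 Ω
Step 3 — With open output, the series arm Z2 and the output shunt Z3 appear in series to ground: Z2 + Z3 = 0 + j955 Ω.
Step 4 — Parallel with input shunt Z1: Z_in = Z1 || (Z2 + Z3) = 0 + j135.8 Ω = 135.8∠90.0° Ω.

Z = 0 + j135.8 Ω = 135.8∠90.0° Ω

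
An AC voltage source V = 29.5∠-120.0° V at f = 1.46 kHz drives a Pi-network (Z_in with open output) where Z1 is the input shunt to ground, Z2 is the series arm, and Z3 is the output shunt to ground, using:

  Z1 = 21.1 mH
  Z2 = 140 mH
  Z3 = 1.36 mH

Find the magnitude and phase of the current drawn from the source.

Step 1 — Angular frequency: ω = 2π·f = 2π·1460 = 9173 rad/s.
Step 2 — Component impedances:
  Z1: Z = jωL = j·9173·0.0211 = 0 + j193.6 Ω
  Z2: Z = jωL = j·9173·0.14 = 0 + j1284 Ω
  Z3: Z = jωL = j·9173·0.00136 = 0 + j12.48 Ω
Step 3 — With open output, the series arm Z2 and the output shunt Z3 appear in series to ground: Z2 + Z3 = 0 + j1297 Ω.
Step 4 — Parallel with input shunt Z1: Z_in = Z1 || (Z2 + Z3) = 0 + j168.4 Ω = 168.4∠90.0° Ω.
Step 5 — Source phasor: V = 29.5∠-120.0° V = -14.75 - j25.55 V.
Step 6 — Ohm's law: I = V / Z_total = (-14.75 - j25.55) / (0 + j168.4) = -0.1517 + j0.08758 A.
Step 7 — Convert to polar: |I| = 0.1752 A, ∠I = 150.0°.

I = 0.1752∠150.0° A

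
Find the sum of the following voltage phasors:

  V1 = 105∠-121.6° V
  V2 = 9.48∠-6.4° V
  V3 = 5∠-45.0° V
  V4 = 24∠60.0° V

Step 1 — Convert each phasor to rectangular form:
  V1 = 105·(cos(-121.6°) + j·sin(-121.6°)) = -55.02 - j89.43 V
  V2 = 9.48·(cos(-6.4°) + j·sin(-6.4°)) = 9.421 - j1.057 V
  V3 = 5·(cos(-45.0°) + j·sin(-45.0°)) = 3.536 - j3.536 V
  V4 = 24·(cos(60.0°) + j·sin(60.0°)) = 12 + j20.78 V
Step 2 — Sum components: V_total = -30.06 - j73.24 V.
Step 3 — Convert to polar: |V_total| = 79.17 V, ∠V_total = -112.3°.

V_total = 79.17∠-112.3° V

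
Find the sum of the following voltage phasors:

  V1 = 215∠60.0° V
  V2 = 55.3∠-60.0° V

Step 1 — Convert each phasor to rectangular form:
  V1 = 215·(cos(60.0°) + j·sin(60.0°)) = 107.5 + j186.2 V
  V2 = 55.3·(cos(-60.0°) + j·sin(-60.0°)) = 27.65 - j47.89 V
Step 2 — Sum components: V_total = 135.2 + j138.3 V.
Step 3 — Convert to polar: |V_total| = 193.4 V, ∠V_total = 45.7°.

V_total = 193.4∠45.7° V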